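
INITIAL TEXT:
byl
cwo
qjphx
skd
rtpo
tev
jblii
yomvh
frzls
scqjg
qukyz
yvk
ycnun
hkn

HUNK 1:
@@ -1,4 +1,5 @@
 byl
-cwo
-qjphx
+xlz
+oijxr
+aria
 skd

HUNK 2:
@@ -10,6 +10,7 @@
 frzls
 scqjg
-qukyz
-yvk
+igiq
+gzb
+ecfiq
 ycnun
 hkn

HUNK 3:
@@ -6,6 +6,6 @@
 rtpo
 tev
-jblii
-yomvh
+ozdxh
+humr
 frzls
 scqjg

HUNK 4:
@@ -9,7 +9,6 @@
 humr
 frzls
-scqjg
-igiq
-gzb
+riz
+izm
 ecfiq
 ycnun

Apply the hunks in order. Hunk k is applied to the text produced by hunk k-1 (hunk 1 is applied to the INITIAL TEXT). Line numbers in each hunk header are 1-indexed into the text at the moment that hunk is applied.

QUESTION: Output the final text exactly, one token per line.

Hunk 1: at line 1 remove [cwo,qjphx] add [xlz,oijxr,aria] -> 15 lines: byl xlz oijxr aria skd rtpo tev jblii yomvh frzls scqjg qukyz yvk ycnun hkn
Hunk 2: at line 10 remove [qukyz,yvk] add [igiq,gzb,ecfiq] -> 16 lines: byl xlz oijxr aria skd rtpo tev jblii yomvh frzls scqjg igiq gzb ecfiq ycnun hkn
Hunk 3: at line 6 remove [jblii,yomvh] add [ozdxh,humr] -> 16 lines: byl xlz oijxr aria skd rtpo tev ozdxh humr frzls scqjg igiq gzb ecfiq ycnun hkn
Hunk 4: at line 9 remove [scqjg,igiq,gzb] add [riz,izm] -> 15 lines: byl xlz oijxr aria skd rtpo tev ozdxh humr frzls riz izm ecfiq ycnun hkn

Answer: byl
xlz
oijxr
aria
skd
rtpo
tev
ozdxh
humr
frzls
riz
izm
ecfiq
ycnun
hkn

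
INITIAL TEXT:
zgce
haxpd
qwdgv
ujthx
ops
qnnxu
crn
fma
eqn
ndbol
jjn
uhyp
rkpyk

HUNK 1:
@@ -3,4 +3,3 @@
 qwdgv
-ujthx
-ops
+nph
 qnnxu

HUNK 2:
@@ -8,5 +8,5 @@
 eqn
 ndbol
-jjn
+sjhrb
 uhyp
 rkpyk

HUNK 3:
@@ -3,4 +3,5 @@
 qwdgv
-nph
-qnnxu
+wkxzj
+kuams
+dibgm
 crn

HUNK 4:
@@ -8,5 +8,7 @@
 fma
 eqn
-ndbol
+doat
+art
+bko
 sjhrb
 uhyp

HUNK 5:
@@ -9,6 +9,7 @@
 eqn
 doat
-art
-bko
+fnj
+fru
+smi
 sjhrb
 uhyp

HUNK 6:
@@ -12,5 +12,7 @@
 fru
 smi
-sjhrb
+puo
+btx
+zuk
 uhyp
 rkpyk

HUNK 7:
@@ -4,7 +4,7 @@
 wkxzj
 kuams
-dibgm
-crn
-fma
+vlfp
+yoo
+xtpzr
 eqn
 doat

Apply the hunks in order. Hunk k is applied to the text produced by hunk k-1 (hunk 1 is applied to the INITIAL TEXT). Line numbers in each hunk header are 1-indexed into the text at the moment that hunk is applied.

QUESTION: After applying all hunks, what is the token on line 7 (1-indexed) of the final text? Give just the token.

Hunk 1: at line 3 remove [ujthx,ops] add [nph] -> 12 lines: zgce haxpd qwdgv nph qnnxu crn fma eqn ndbol jjn uhyp rkpyk
Hunk 2: at line 8 remove [jjn] add [sjhrb] -> 12 lines: zgce haxpd qwdgv nph qnnxu crn fma eqn ndbol sjhrb uhyp rkpyk
Hunk 3: at line 3 remove [nph,qnnxu] add [wkxzj,kuams,dibgm] -> 13 lines: zgce haxpd qwdgv wkxzj kuams dibgm crn fma eqn ndbol sjhrb uhyp rkpyk
Hunk 4: at line 8 remove [ndbol] add [doat,art,bko] -> 15 lines: zgce haxpd qwdgv wkxzj kuams dibgm crn fma eqn doat art bko sjhrb uhyp rkpyk
Hunk 5: at line 9 remove [art,bko] add [fnj,fru,smi] -> 16 lines: zgce haxpd qwdgv wkxzj kuams dibgm crn fma eqn doat fnj fru smi sjhrb uhyp rkpyk
Hunk 6: at line 12 remove [sjhrb] add [puo,btx,zuk] -> 18 lines: zgce haxpd qwdgv wkxzj kuams dibgm crn fma eqn doat fnj fru smi puo btx zuk uhyp rkpyk
Hunk 7: at line 4 remove [dibgm,crn,fma] add [vlfp,yoo,xtpzr] -> 18 lines: zgce haxpd qwdgv wkxzj kuams vlfp yoo xtpzr eqn doat fnj fru smi puo btx zuk uhyp rkpyk
Final line 7: yoo

Answer: yoo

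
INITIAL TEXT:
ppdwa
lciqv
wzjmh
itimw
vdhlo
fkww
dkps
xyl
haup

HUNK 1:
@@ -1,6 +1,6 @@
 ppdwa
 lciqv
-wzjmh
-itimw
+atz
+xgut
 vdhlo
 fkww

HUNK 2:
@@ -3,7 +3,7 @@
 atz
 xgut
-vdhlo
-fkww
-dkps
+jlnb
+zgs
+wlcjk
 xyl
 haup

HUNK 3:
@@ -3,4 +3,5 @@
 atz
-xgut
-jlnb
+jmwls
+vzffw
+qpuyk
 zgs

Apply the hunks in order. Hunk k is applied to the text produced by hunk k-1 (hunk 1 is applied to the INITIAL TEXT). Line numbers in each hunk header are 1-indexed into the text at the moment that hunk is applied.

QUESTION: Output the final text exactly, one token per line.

Answer: ppdwa
lciqv
atz
jmwls
vzffw
qpuyk
zgs
wlcjk
xyl
haup

Derivation:
Hunk 1: at line 1 remove [wzjmh,itimw] add [atz,xgut] -> 9 lines: ppdwa lciqv atz xgut vdhlo fkww dkps xyl haup
Hunk 2: at line 3 remove [vdhlo,fkww,dkps] add [jlnb,zgs,wlcjk] -> 9 lines: ppdwa lciqv atz xgut jlnb zgs wlcjk xyl haup
Hunk 3: at line 3 remove [xgut,jlnb] add [jmwls,vzffw,qpuyk] -> 10 lines: ppdwa lciqv atz jmwls vzffw qpuyk zgs wlcjk xyl haup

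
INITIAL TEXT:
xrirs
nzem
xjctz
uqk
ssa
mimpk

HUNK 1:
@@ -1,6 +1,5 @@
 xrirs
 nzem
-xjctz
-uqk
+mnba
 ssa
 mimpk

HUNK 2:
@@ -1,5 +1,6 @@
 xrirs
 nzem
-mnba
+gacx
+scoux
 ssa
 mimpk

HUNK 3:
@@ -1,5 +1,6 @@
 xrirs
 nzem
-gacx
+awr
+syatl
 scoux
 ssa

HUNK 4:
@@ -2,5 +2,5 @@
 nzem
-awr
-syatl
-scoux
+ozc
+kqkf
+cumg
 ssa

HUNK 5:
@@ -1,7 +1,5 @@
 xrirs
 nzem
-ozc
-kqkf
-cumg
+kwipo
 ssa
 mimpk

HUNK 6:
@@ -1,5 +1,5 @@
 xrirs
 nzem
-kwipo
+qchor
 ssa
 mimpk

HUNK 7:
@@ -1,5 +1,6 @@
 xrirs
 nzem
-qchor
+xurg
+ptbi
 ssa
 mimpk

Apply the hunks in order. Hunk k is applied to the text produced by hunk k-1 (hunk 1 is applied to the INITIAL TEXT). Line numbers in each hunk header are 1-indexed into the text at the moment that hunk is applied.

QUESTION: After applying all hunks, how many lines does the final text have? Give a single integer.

Answer: 6

Derivation:
Hunk 1: at line 1 remove [xjctz,uqk] add [mnba] -> 5 lines: xrirs nzem mnba ssa mimpk
Hunk 2: at line 1 remove [mnba] add [gacx,scoux] -> 6 lines: xrirs nzem gacx scoux ssa mimpk
Hunk 3: at line 1 remove [gacx] add [awr,syatl] -> 7 lines: xrirs nzem awr syatl scoux ssa mimpk
Hunk 4: at line 2 remove [awr,syatl,scoux] add [ozc,kqkf,cumg] -> 7 lines: xrirs nzem ozc kqkf cumg ssa mimpk
Hunk 5: at line 1 remove [ozc,kqkf,cumg] add [kwipo] -> 5 lines: xrirs nzem kwipo ssa mimpk
Hunk 6: at line 1 remove [kwipo] add [qchor] -> 5 lines: xrirs nzem qchor ssa mimpk
Hunk 7: at line 1 remove [qchor] add [xurg,ptbi] -> 6 lines: xrirs nzem xurg ptbi ssa mimpk
Final line count: 6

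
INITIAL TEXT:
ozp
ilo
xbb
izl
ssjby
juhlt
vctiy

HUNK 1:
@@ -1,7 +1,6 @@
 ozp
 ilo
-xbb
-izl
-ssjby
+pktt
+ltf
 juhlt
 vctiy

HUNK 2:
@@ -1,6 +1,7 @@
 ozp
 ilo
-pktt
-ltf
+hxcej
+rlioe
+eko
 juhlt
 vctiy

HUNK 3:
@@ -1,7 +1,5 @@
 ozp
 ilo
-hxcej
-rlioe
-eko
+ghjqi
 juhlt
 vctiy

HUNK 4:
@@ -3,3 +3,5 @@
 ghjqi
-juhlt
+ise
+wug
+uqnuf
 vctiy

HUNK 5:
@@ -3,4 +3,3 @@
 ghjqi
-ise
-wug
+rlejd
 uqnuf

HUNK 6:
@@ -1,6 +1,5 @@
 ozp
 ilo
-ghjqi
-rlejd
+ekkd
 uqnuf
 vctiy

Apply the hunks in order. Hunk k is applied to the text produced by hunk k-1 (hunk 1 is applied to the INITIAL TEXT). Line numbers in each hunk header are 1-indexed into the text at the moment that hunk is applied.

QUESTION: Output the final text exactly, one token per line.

Hunk 1: at line 1 remove [xbb,izl,ssjby] add [pktt,ltf] -> 6 lines: ozp ilo pktt ltf juhlt vctiy
Hunk 2: at line 1 remove [pktt,ltf] add [hxcej,rlioe,eko] -> 7 lines: ozp ilo hxcej rlioe eko juhlt vctiy
Hunk 3: at line 1 remove [hxcej,rlioe,eko] add [ghjqi] -> 5 lines: ozp ilo ghjqi juhlt vctiy
Hunk 4: at line 3 remove [juhlt] add [ise,wug,uqnuf] -> 7 lines: ozp ilo ghjqi ise wug uqnuf vctiy
Hunk 5: at line 3 remove [ise,wug] add [rlejd] -> 6 lines: ozp ilo ghjqi rlejd uqnuf vctiy
Hunk 6: at line 1 remove [ghjqi,rlejd] add [ekkd] -> 5 lines: ozp ilo ekkd uqnuf vctiy

Answer: ozp
ilo
ekkd
uqnuf
vctiy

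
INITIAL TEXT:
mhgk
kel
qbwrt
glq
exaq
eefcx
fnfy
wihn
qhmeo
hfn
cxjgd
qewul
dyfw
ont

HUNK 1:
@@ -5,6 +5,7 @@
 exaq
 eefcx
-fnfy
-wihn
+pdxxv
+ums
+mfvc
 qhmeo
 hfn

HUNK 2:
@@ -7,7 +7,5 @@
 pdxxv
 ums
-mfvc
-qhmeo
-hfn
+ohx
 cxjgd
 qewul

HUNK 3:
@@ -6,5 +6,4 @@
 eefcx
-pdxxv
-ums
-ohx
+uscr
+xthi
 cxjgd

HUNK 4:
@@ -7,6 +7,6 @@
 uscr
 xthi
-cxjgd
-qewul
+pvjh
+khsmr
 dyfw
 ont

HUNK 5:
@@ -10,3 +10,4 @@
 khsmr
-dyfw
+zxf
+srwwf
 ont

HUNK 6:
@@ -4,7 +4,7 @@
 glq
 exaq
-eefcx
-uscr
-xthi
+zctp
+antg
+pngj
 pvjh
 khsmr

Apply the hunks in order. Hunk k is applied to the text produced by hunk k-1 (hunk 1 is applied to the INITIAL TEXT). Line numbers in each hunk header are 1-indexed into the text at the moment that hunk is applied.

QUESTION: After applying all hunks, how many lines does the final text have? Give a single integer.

Hunk 1: at line 5 remove [fnfy,wihn] add [pdxxv,ums,mfvc] -> 15 lines: mhgk kel qbwrt glq exaq eefcx pdxxv ums mfvc qhmeo hfn cxjgd qewul dyfw ont
Hunk 2: at line 7 remove [mfvc,qhmeo,hfn] add [ohx] -> 13 lines: mhgk kel qbwrt glq exaq eefcx pdxxv ums ohx cxjgd qewul dyfw ont
Hunk 3: at line 6 remove [pdxxv,ums,ohx] add [uscr,xthi] -> 12 lines: mhgk kel qbwrt glq exaq eefcx uscr xthi cxjgd qewul dyfw ont
Hunk 4: at line 7 remove [cxjgd,qewul] add [pvjh,khsmr] -> 12 lines: mhgk kel qbwrt glq exaq eefcx uscr xthi pvjh khsmr dyfw ont
Hunk 5: at line 10 remove [dyfw] add [zxf,srwwf] -> 13 lines: mhgk kel qbwrt glq exaq eefcx uscr xthi pvjh khsmr zxf srwwf ont
Hunk 6: at line 4 remove [eefcx,uscr,xthi] add [zctp,antg,pngj] -> 13 lines: mhgk kel qbwrt glq exaq zctp antg pngj pvjh khsmr zxf srwwf ont
Final line count: 13

Answer: 13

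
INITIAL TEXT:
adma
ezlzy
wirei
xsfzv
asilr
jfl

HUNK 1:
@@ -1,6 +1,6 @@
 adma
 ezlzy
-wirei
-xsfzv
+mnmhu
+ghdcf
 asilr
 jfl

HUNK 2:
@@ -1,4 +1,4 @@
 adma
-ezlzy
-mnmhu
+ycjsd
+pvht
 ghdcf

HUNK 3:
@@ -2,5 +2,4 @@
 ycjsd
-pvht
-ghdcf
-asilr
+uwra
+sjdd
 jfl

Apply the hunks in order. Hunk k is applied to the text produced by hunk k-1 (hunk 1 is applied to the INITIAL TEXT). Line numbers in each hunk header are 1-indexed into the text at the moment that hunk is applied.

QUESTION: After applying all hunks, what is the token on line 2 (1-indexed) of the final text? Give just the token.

Answer: ycjsd

Derivation:
Hunk 1: at line 1 remove [wirei,xsfzv] add [mnmhu,ghdcf] -> 6 lines: adma ezlzy mnmhu ghdcf asilr jfl
Hunk 2: at line 1 remove [ezlzy,mnmhu] add [ycjsd,pvht] -> 6 lines: adma ycjsd pvht ghdcf asilr jfl
Hunk 3: at line 2 remove [pvht,ghdcf,asilr] add [uwra,sjdd] -> 5 lines: adma ycjsd uwra sjdd jfl
Final line 2: ycjsd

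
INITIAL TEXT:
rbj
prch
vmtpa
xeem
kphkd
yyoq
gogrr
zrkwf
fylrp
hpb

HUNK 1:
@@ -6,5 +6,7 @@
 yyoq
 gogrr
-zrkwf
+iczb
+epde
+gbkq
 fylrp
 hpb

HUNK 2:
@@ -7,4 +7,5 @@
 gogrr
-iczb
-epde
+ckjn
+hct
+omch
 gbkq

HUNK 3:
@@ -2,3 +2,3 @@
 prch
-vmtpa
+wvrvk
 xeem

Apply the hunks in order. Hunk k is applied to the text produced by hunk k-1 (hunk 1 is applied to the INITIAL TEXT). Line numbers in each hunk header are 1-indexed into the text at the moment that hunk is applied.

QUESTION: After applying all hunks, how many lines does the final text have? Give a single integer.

Answer: 13

Derivation:
Hunk 1: at line 6 remove [zrkwf] add [iczb,epde,gbkq] -> 12 lines: rbj prch vmtpa xeem kphkd yyoq gogrr iczb epde gbkq fylrp hpb
Hunk 2: at line 7 remove [iczb,epde] add [ckjn,hct,omch] -> 13 lines: rbj prch vmtpa xeem kphkd yyoq gogrr ckjn hct omch gbkq fylrp hpb
Hunk 3: at line 2 remove [vmtpa] add [wvrvk] -> 13 lines: rbj prch wvrvk xeem kphkd yyoq gogrr ckjn hct omch gbkq fylrp hpb
Final line count: 13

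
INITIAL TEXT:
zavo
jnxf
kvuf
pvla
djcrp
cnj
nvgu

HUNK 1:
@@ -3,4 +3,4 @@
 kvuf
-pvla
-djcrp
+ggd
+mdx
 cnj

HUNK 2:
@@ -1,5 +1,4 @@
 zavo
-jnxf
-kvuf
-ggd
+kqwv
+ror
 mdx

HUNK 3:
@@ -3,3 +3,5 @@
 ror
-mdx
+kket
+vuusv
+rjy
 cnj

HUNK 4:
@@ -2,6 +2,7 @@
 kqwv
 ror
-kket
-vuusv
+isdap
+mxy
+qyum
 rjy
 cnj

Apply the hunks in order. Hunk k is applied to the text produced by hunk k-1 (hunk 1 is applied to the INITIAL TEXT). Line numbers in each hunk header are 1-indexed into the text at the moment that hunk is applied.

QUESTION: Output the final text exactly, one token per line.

Hunk 1: at line 3 remove [pvla,djcrp] add [ggd,mdx] -> 7 lines: zavo jnxf kvuf ggd mdx cnj nvgu
Hunk 2: at line 1 remove [jnxf,kvuf,ggd] add [kqwv,ror] -> 6 lines: zavo kqwv ror mdx cnj nvgu
Hunk 3: at line 3 remove [mdx] add [kket,vuusv,rjy] -> 8 lines: zavo kqwv ror kket vuusv rjy cnj nvgu
Hunk 4: at line 2 remove [kket,vuusv] add [isdap,mxy,qyum] -> 9 lines: zavo kqwv ror isdap mxy qyum rjy cnj nvgu

Answer: zavo
kqwv
ror
isdap
mxy
qyum
rjy
cnj
nvgu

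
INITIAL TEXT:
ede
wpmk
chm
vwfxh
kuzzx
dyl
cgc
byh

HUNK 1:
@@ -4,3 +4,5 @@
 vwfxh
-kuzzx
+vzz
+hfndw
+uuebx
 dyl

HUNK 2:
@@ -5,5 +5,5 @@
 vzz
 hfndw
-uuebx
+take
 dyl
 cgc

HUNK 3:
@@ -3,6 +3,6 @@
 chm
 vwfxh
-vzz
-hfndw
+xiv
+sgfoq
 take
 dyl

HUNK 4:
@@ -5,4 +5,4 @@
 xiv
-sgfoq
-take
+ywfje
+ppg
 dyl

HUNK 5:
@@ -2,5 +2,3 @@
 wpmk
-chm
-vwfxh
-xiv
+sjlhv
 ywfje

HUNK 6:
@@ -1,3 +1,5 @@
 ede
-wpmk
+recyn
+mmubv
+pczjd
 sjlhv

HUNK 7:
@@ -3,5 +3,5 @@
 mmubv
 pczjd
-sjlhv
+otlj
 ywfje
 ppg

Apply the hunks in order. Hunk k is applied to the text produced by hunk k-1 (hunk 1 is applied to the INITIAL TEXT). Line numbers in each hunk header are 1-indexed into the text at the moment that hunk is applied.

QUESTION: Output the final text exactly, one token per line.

Hunk 1: at line 4 remove [kuzzx] add [vzz,hfndw,uuebx] -> 10 lines: ede wpmk chm vwfxh vzz hfndw uuebx dyl cgc byh
Hunk 2: at line 5 remove [uuebx] add [take] -> 10 lines: ede wpmk chm vwfxh vzz hfndw take dyl cgc byh
Hunk 3: at line 3 remove [vzz,hfndw] add [xiv,sgfoq] -> 10 lines: ede wpmk chm vwfxh xiv sgfoq take dyl cgc byh
Hunk 4: at line 5 remove [sgfoq,take] add [ywfje,ppg] -> 10 lines: ede wpmk chm vwfxh xiv ywfje ppg dyl cgc byh
Hunk 5: at line 2 remove [chm,vwfxh,xiv] add [sjlhv] -> 8 lines: ede wpmk sjlhv ywfje ppg dyl cgc byh
Hunk 6: at line 1 remove [wpmk] add [recyn,mmubv,pczjd] -> 10 lines: ede recyn mmubv pczjd sjlhv ywfje ppg dyl cgc byh
Hunk 7: at line 3 remove [sjlhv] add [otlj] -> 10 lines: ede recyn mmubv pczjd otlj ywfje ppg dyl cgc byh

Answer: ede
recyn
mmubv
pczjd
otlj
ywfje
ppg
dyl
cgc
byh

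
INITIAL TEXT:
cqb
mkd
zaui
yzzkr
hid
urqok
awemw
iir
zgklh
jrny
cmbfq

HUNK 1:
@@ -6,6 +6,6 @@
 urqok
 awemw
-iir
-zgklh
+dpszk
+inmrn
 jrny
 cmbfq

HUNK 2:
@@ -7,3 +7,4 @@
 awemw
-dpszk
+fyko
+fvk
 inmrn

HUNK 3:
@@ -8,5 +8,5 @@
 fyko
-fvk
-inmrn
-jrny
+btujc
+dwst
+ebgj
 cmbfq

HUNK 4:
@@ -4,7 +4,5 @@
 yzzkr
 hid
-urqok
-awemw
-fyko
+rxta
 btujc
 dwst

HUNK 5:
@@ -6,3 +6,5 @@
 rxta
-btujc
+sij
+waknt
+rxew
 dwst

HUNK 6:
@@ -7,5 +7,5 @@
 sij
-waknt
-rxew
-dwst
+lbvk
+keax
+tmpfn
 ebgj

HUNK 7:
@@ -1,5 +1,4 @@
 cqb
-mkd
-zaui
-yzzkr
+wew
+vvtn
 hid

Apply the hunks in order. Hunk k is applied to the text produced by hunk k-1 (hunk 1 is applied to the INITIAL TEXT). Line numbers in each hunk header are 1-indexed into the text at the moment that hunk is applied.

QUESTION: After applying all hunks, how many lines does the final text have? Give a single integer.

Hunk 1: at line 6 remove [iir,zgklh] add [dpszk,inmrn] -> 11 lines: cqb mkd zaui yzzkr hid urqok awemw dpszk inmrn jrny cmbfq
Hunk 2: at line 7 remove [dpszk] add [fyko,fvk] -> 12 lines: cqb mkd zaui yzzkr hid urqok awemw fyko fvk inmrn jrny cmbfq
Hunk 3: at line 8 remove [fvk,inmrn,jrny] add [btujc,dwst,ebgj] -> 12 lines: cqb mkd zaui yzzkr hid urqok awemw fyko btujc dwst ebgj cmbfq
Hunk 4: at line 4 remove [urqok,awemw,fyko] add [rxta] -> 10 lines: cqb mkd zaui yzzkr hid rxta btujc dwst ebgj cmbfq
Hunk 5: at line 6 remove [btujc] add [sij,waknt,rxew] -> 12 lines: cqb mkd zaui yzzkr hid rxta sij waknt rxew dwst ebgj cmbfq
Hunk 6: at line 7 remove [waknt,rxew,dwst] add [lbvk,keax,tmpfn] -> 12 lines: cqb mkd zaui yzzkr hid rxta sij lbvk keax tmpfn ebgj cmbfq
Hunk 7: at line 1 remove [mkd,zaui,yzzkr] add [wew,vvtn] -> 11 lines: cqb wew vvtn hid rxta sij lbvk keax tmpfn ebgj cmbfq
Final line count: 11

Answer: 11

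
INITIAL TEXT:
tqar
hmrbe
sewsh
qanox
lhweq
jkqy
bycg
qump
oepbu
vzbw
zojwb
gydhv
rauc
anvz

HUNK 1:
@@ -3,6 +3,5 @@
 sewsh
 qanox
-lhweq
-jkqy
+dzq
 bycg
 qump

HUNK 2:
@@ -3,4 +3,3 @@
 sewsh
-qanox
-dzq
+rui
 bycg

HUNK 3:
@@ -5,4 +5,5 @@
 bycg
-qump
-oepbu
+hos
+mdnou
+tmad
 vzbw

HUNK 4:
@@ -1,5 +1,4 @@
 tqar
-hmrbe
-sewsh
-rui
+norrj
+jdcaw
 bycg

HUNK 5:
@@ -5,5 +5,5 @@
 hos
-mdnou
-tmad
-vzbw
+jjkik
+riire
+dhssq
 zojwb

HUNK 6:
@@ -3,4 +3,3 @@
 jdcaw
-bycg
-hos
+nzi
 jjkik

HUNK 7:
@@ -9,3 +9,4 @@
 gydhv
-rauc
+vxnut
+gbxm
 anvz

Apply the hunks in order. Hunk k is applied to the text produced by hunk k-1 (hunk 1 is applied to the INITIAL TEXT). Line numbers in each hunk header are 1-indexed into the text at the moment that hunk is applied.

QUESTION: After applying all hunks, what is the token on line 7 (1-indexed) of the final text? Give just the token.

Hunk 1: at line 3 remove [lhweq,jkqy] add [dzq] -> 13 lines: tqar hmrbe sewsh qanox dzq bycg qump oepbu vzbw zojwb gydhv rauc anvz
Hunk 2: at line 3 remove [qanox,dzq] add [rui] -> 12 lines: tqar hmrbe sewsh rui bycg qump oepbu vzbw zojwb gydhv rauc anvz
Hunk 3: at line 5 remove [qump,oepbu] add [hos,mdnou,tmad] -> 13 lines: tqar hmrbe sewsh rui bycg hos mdnou tmad vzbw zojwb gydhv rauc anvz
Hunk 4: at line 1 remove [hmrbe,sewsh,rui] add [norrj,jdcaw] -> 12 lines: tqar norrj jdcaw bycg hos mdnou tmad vzbw zojwb gydhv rauc anvz
Hunk 5: at line 5 remove [mdnou,tmad,vzbw] add [jjkik,riire,dhssq] -> 12 lines: tqar norrj jdcaw bycg hos jjkik riire dhssq zojwb gydhv rauc anvz
Hunk 6: at line 3 remove [bycg,hos] add [nzi] -> 11 lines: tqar norrj jdcaw nzi jjkik riire dhssq zojwb gydhv rauc anvz
Hunk 7: at line 9 remove [rauc] add [vxnut,gbxm] -> 12 lines: tqar norrj jdcaw nzi jjkik riire dhssq zojwb gydhv vxnut gbxm anvz
Final line 7: dhssq

Answer: dhssq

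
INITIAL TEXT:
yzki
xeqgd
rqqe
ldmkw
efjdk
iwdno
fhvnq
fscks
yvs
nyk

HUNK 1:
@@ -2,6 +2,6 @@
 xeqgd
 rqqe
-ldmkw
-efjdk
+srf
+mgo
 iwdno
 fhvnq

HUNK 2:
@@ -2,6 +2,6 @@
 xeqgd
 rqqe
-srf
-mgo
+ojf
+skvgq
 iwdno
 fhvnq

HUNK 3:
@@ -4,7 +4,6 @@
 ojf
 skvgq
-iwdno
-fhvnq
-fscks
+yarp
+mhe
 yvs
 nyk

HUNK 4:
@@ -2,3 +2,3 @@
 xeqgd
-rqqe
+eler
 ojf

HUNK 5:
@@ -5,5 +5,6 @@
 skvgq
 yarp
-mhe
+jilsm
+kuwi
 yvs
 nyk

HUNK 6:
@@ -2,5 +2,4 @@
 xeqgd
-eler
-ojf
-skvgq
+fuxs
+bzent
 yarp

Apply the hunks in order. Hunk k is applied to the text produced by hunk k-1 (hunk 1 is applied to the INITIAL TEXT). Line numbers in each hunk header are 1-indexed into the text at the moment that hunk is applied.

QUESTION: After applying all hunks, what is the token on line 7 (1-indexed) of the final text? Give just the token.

Answer: kuwi

Derivation:
Hunk 1: at line 2 remove [ldmkw,efjdk] add [srf,mgo] -> 10 lines: yzki xeqgd rqqe srf mgo iwdno fhvnq fscks yvs nyk
Hunk 2: at line 2 remove [srf,mgo] add [ojf,skvgq] -> 10 lines: yzki xeqgd rqqe ojf skvgq iwdno fhvnq fscks yvs nyk
Hunk 3: at line 4 remove [iwdno,fhvnq,fscks] add [yarp,mhe] -> 9 lines: yzki xeqgd rqqe ojf skvgq yarp mhe yvs nyk
Hunk 4: at line 2 remove [rqqe] add [eler] -> 9 lines: yzki xeqgd eler ojf skvgq yarp mhe yvs nyk
Hunk 5: at line 5 remove [mhe] add [jilsm,kuwi] -> 10 lines: yzki xeqgd eler ojf skvgq yarp jilsm kuwi yvs nyk
Hunk 6: at line 2 remove [eler,ojf,skvgq] add [fuxs,bzent] -> 9 lines: yzki xeqgd fuxs bzent yarp jilsm kuwi yvs nyk
Final line 7: kuwi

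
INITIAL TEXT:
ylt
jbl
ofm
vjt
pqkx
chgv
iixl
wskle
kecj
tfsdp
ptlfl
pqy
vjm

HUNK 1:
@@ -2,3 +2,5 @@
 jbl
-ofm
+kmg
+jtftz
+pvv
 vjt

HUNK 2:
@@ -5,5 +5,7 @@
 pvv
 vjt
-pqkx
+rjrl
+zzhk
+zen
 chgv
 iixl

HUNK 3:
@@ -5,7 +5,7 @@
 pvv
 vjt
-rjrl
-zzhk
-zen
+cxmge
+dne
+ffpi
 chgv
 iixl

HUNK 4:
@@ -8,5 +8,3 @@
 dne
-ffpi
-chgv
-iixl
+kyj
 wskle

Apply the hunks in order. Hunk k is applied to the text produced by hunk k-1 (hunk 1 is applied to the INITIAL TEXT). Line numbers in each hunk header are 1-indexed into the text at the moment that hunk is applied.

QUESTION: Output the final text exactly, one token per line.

Hunk 1: at line 2 remove [ofm] add [kmg,jtftz,pvv] -> 15 lines: ylt jbl kmg jtftz pvv vjt pqkx chgv iixl wskle kecj tfsdp ptlfl pqy vjm
Hunk 2: at line 5 remove [pqkx] add [rjrl,zzhk,zen] -> 17 lines: ylt jbl kmg jtftz pvv vjt rjrl zzhk zen chgv iixl wskle kecj tfsdp ptlfl pqy vjm
Hunk 3: at line 5 remove [rjrl,zzhk,zen] add [cxmge,dne,ffpi] -> 17 lines: ylt jbl kmg jtftz pvv vjt cxmge dne ffpi chgv iixl wskle kecj tfsdp ptlfl pqy vjm
Hunk 4: at line 8 remove [ffpi,chgv,iixl] add [kyj] -> 15 lines: ylt jbl kmg jtftz pvv vjt cxmge dne kyj wskle kecj tfsdp ptlfl pqy vjm

Answer: ylt
jbl
kmg
jtftz
pvv
vjt
cxmge
dne
kyj
wskle
kecj
tfsdp
ptlfl
pqy
vjm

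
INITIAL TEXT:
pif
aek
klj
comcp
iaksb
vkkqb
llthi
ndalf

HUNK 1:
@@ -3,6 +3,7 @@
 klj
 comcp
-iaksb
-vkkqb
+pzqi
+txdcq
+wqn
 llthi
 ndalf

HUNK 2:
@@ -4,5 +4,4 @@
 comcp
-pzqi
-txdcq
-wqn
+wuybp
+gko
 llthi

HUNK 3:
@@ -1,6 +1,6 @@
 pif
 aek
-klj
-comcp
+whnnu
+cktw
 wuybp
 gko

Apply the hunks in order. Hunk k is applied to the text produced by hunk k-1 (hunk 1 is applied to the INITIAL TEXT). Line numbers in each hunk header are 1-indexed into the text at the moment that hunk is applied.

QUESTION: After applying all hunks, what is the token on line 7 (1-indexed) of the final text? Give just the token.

Answer: llthi

Derivation:
Hunk 1: at line 3 remove [iaksb,vkkqb] add [pzqi,txdcq,wqn] -> 9 lines: pif aek klj comcp pzqi txdcq wqn llthi ndalf
Hunk 2: at line 4 remove [pzqi,txdcq,wqn] add [wuybp,gko] -> 8 lines: pif aek klj comcp wuybp gko llthi ndalf
Hunk 3: at line 1 remove [klj,comcp] add [whnnu,cktw] -> 8 lines: pif aek whnnu cktw wuybp gko llthi ndalf
Final line 7: llthi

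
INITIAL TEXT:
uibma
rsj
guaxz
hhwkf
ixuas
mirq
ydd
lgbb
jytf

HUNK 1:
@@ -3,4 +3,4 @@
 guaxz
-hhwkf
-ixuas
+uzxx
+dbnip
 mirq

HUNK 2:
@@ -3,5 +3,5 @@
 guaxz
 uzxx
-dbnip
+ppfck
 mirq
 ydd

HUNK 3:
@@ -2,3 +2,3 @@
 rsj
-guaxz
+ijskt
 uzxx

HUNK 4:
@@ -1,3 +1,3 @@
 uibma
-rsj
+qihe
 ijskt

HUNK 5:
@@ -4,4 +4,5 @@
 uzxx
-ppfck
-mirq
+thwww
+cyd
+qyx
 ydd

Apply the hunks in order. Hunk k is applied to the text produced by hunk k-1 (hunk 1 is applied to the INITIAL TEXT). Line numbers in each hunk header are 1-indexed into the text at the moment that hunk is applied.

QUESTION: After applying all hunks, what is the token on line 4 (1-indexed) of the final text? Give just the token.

Answer: uzxx

Derivation:
Hunk 1: at line 3 remove [hhwkf,ixuas] add [uzxx,dbnip] -> 9 lines: uibma rsj guaxz uzxx dbnip mirq ydd lgbb jytf
Hunk 2: at line 3 remove [dbnip] add [ppfck] -> 9 lines: uibma rsj guaxz uzxx ppfck mirq ydd lgbb jytf
Hunk 3: at line 2 remove [guaxz] add [ijskt] -> 9 lines: uibma rsj ijskt uzxx ppfck mirq ydd lgbb jytf
Hunk 4: at line 1 remove [rsj] add [qihe] -> 9 lines: uibma qihe ijskt uzxx ppfck mirq ydd lgbb jytf
Hunk 5: at line 4 remove [ppfck,mirq] add [thwww,cyd,qyx] -> 10 lines: uibma qihe ijskt uzxx thwww cyd qyx ydd lgbb jytf
Final line 4: uzxx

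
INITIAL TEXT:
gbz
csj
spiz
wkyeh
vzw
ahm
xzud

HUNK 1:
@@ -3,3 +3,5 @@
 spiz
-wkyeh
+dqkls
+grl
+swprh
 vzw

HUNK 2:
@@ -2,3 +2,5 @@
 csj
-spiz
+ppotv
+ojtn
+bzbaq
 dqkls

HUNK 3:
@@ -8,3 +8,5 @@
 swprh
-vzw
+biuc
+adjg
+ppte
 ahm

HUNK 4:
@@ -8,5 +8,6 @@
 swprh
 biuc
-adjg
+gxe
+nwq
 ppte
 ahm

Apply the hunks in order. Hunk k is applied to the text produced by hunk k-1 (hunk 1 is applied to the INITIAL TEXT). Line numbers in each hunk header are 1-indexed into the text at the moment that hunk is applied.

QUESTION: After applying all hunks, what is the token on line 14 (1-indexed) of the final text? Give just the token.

Hunk 1: at line 3 remove [wkyeh] add [dqkls,grl,swprh] -> 9 lines: gbz csj spiz dqkls grl swprh vzw ahm xzud
Hunk 2: at line 2 remove [spiz] add [ppotv,ojtn,bzbaq] -> 11 lines: gbz csj ppotv ojtn bzbaq dqkls grl swprh vzw ahm xzud
Hunk 3: at line 8 remove [vzw] add [biuc,adjg,ppte] -> 13 lines: gbz csj ppotv ojtn bzbaq dqkls grl swprh biuc adjg ppte ahm xzud
Hunk 4: at line 8 remove [adjg] add [gxe,nwq] -> 14 lines: gbz csj ppotv ojtn bzbaq dqkls grl swprh biuc gxe nwq ppte ahm xzud
Final line 14: xzud

Answer: xzud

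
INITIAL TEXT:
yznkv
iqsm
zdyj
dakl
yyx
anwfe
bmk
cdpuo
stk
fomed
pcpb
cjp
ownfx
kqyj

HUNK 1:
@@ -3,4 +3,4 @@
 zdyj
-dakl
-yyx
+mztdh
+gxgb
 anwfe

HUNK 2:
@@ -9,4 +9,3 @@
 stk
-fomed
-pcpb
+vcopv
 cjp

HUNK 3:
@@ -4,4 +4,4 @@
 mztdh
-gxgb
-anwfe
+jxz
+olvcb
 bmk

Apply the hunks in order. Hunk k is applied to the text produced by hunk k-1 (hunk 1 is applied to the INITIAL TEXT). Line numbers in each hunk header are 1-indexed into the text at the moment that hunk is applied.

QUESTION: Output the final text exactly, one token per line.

Answer: yznkv
iqsm
zdyj
mztdh
jxz
olvcb
bmk
cdpuo
stk
vcopv
cjp
ownfx
kqyj

Derivation:
Hunk 1: at line 3 remove [dakl,yyx] add [mztdh,gxgb] -> 14 lines: yznkv iqsm zdyj mztdh gxgb anwfe bmk cdpuo stk fomed pcpb cjp ownfx kqyj
Hunk 2: at line 9 remove [fomed,pcpb] add [vcopv] -> 13 lines: yznkv iqsm zdyj mztdh gxgb anwfe bmk cdpuo stk vcopv cjp ownfx kqyj
Hunk 3: at line 4 remove [gxgb,anwfe] add [jxz,olvcb] -> 13 lines: yznkv iqsm zdyj mztdh jxz olvcb bmk cdpuo stk vcopv cjp ownfx kqyj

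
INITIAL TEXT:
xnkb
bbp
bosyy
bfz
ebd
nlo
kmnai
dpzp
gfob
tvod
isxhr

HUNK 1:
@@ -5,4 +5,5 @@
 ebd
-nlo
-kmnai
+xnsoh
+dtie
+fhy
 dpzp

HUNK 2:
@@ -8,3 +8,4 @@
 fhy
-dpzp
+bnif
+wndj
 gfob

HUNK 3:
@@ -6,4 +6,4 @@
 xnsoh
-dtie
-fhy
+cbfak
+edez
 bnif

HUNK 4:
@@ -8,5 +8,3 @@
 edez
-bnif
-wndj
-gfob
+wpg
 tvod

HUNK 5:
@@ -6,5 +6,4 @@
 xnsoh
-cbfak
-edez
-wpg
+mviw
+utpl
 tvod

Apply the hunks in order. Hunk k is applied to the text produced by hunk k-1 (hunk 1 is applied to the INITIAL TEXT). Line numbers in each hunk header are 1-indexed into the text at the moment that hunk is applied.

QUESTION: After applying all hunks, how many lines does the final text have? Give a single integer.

Answer: 10

Derivation:
Hunk 1: at line 5 remove [nlo,kmnai] add [xnsoh,dtie,fhy] -> 12 lines: xnkb bbp bosyy bfz ebd xnsoh dtie fhy dpzp gfob tvod isxhr
Hunk 2: at line 8 remove [dpzp] add [bnif,wndj] -> 13 lines: xnkb bbp bosyy bfz ebd xnsoh dtie fhy bnif wndj gfob tvod isxhr
Hunk 3: at line 6 remove [dtie,fhy] add [cbfak,edez] -> 13 lines: xnkb bbp bosyy bfz ebd xnsoh cbfak edez bnif wndj gfob tvod isxhr
Hunk 4: at line 8 remove [bnif,wndj,gfob] add [wpg] -> 11 lines: xnkb bbp bosyy bfz ebd xnsoh cbfak edez wpg tvod isxhr
Hunk 5: at line 6 remove [cbfak,edez,wpg] add [mviw,utpl] -> 10 lines: xnkb bbp bosyy bfz ebd xnsoh mviw utpl tvod isxhr
Final line count: 10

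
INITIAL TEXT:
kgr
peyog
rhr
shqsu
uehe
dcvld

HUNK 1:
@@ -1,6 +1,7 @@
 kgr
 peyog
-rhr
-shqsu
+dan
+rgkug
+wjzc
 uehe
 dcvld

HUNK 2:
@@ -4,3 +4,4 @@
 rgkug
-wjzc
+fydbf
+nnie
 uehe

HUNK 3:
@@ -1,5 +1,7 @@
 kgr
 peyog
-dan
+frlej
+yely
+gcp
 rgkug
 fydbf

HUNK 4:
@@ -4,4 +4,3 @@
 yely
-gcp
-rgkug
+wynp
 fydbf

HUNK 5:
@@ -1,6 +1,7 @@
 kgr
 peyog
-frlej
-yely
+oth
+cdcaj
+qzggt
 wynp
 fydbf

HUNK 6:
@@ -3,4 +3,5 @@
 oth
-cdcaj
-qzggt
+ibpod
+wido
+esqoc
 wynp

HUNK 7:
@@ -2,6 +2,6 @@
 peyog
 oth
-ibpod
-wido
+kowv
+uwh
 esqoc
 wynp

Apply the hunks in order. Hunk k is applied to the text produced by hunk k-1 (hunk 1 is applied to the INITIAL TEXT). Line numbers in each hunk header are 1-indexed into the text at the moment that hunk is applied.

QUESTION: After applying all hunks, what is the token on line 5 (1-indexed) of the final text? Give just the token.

Hunk 1: at line 1 remove [rhr,shqsu] add [dan,rgkug,wjzc] -> 7 lines: kgr peyog dan rgkug wjzc uehe dcvld
Hunk 2: at line 4 remove [wjzc] add [fydbf,nnie] -> 8 lines: kgr peyog dan rgkug fydbf nnie uehe dcvld
Hunk 3: at line 1 remove [dan] add [frlej,yely,gcp] -> 10 lines: kgr peyog frlej yely gcp rgkug fydbf nnie uehe dcvld
Hunk 4: at line 4 remove [gcp,rgkug] add [wynp] -> 9 lines: kgr peyog frlej yely wynp fydbf nnie uehe dcvld
Hunk 5: at line 1 remove [frlej,yely] add [oth,cdcaj,qzggt] -> 10 lines: kgr peyog oth cdcaj qzggt wynp fydbf nnie uehe dcvld
Hunk 6: at line 3 remove [cdcaj,qzggt] add [ibpod,wido,esqoc] -> 11 lines: kgr peyog oth ibpod wido esqoc wynp fydbf nnie uehe dcvld
Hunk 7: at line 2 remove [ibpod,wido] add [kowv,uwh] -> 11 lines: kgr peyog oth kowv uwh esqoc wynp fydbf nnie uehe dcvld
Final line 5: uwh

Answer: uwh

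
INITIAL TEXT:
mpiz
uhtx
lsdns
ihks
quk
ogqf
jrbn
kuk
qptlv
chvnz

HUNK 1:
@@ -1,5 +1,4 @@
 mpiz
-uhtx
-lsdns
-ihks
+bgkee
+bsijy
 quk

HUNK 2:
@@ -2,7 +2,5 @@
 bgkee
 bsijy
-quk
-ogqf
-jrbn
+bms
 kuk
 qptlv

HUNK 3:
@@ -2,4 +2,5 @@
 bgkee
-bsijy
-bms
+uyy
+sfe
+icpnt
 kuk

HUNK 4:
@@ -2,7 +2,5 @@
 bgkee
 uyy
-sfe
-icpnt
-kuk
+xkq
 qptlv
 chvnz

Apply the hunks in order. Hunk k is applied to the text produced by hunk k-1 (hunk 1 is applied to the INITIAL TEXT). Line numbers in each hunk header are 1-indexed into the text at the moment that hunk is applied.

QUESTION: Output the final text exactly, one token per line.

Answer: mpiz
bgkee
uyy
xkq
qptlv
chvnz

Derivation:
Hunk 1: at line 1 remove [uhtx,lsdns,ihks] add [bgkee,bsijy] -> 9 lines: mpiz bgkee bsijy quk ogqf jrbn kuk qptlv chvnz
Hunk 2: at line 2 remove [quk,ogqf,jrbn] add [bms] -> 7 lines: mpiz bgkee bsijy bms kuk qptlv chvnz
Hunk 3: at line 2 remove [bsijy,bms] add [uyy,sfe,icpnt] -> 8 lines: mpiz bgkee uyy sfe icpnt kuk qptlv chvnz
Hunk 4: at line 2 remove [sfe,icpnt,kuk] add [xkq] -> 6 lines: mpiz bgkee uyy xkq qptlv chvnz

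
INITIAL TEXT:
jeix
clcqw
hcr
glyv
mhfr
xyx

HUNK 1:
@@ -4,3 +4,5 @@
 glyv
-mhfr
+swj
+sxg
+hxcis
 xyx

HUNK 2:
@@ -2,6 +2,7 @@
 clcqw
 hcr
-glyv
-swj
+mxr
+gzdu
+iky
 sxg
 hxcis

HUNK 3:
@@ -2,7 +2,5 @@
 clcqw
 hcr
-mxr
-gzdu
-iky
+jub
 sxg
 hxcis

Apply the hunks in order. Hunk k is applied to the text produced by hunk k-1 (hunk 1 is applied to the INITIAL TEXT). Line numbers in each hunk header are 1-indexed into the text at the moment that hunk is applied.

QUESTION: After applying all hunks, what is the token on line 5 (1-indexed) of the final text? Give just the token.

Hunk 1: at line 4 remove [mhfr] add [swj,sxg,hxcis] -> 8 lines: jeix clcqw hcr glyv swj sxg hxcis xyx
Hunk 2: at line 2 remove [glyv,swj] add [mxr,gzdu,iky] -> 9 lines: jeix clcqw hcr mxr gzdu iky sxg hxcis xyx
Hunk 3: at line 2 remove [mxr,gzdu,iky] add [jub] -> 7 lines: jeix clcqw hcr jub sxg hxcis xyx
Final line 5: sxg

Answer: sxg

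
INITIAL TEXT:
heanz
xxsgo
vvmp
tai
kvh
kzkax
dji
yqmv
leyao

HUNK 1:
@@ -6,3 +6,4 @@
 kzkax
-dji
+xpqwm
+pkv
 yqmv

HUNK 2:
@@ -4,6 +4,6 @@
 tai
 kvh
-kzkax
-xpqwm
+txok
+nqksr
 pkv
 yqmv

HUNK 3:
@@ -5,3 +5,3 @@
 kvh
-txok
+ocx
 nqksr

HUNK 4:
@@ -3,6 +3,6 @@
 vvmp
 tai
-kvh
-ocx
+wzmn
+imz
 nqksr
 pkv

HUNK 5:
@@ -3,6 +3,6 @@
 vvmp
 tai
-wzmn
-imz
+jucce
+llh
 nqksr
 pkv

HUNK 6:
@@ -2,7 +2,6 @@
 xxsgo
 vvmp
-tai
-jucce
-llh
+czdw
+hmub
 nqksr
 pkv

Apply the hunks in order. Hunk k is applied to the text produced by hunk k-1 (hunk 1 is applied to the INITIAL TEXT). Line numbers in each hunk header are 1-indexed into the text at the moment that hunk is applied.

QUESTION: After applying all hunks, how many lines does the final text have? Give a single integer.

Hunk 1: at line 6 remove [dji] add [xpqwm,pkv] -> 10 lines: heanz xxsgo vvmp tai kvh kzkax xpqwm pkv yqmv leyao
Hunk 2: at line 4 remove [kzkax,xpqwm] add [txok,nqksr] -> 10 lines: heanz xxsgo vvmp tai kvh txok nqksr pkv yqmv leyao
Hunk 3: at line 5 remove [txok] add [ocx] -> 10 lines: heanz xxsgo vvmp tai kvh ocx nqksr pkv yqmv leyao
Hunk 4: at line 3 remove [kvh,ocx] add [wzmn,imz] -> 10 lines: heanz xxsgo vvmp tai wzmn imz nqksr pkv yqmv leyao
Hunk 5: at line 3 remove [wzmn,imz] add [jucce,llh] -> 10 lines: heanz xxsgo vvmp tai jucce llh nqksr pkv yqmv leyao
Hunk 6: at line 2 remove [tai,jucce,llh] add [czdw,hmub] -> 9 lines: heanz xxsgo vvmp czdw hmub nqksr pkv yqmv leyao
Final line count: 9

Answer: 9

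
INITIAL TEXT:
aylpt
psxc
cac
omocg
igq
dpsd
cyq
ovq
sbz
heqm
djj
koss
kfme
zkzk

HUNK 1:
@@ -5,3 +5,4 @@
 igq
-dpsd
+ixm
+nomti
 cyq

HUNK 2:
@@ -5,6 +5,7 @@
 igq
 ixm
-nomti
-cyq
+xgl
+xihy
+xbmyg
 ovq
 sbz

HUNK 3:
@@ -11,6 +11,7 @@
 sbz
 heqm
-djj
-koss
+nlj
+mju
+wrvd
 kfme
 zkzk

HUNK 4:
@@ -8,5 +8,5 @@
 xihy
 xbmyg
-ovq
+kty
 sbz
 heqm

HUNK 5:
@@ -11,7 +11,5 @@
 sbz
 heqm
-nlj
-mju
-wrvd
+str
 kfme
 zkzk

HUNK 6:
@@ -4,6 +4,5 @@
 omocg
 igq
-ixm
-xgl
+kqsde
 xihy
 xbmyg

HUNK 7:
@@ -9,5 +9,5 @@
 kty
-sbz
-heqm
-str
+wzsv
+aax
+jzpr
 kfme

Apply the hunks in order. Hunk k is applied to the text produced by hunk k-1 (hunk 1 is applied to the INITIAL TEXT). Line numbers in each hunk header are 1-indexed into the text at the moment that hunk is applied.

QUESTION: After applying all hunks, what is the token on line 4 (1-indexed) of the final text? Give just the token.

Hunk 1: at line 5 remove [dpsd] add [ixm,nomti] -> 15 lines: aylpt psxc cac omocg igq ixm nomti cyq ovq sbz heqm djj koss kfme zkzk
Hunk 2: at line 5 remove [nomti,cyq] add [xgl,xihy,xbmyg] -> 16 lines: aylpt psxc cac omocg igq ixm xgl xihy xbmyg ovq sbz heqm djj koss kfme zkzk
Hunk 3: at line 11 remove [djj,koss] add [nlj,mju,wrvd] -> 17 lines: aylpt psxc cac omocg igq ixm xgl xihy xbmyg ovq sbz heqm nlj mju wrvd kfme zkzk
Hunk 4: at line 8 remove [ovq] add [kty] -> 17 lines: aylpt psxc cac omocg igq ixm xgl xihy xbmyg kty sbz heqm nlj mju wrvd kfme zkzk
Hunk 5: at line 11 remove [nlj,mju,wrvd] add [str] -> 15 lines: aylpt psxc cac omocg igq ixm xgl xihy xbmyg kty sbz heqm str kfme zkzk
Hunk 6: at line 4 remove [ixm,xgl] add [kqsde] -> 14 lines: aylpt psxc cac omocg igq kqsde xihy xbmyg kty sbz heqm str kfme zkzk
Hunk 7: at line 9 remove [sbz,heqm,str] add [wzsv,aax,jzpr] -> 14 lines: aylpt psxc cac omocg igq kqsde xihy xbmyg kty wzsv aax jzpr kfme zkzk
Final line 4: omocg

Answer: omocg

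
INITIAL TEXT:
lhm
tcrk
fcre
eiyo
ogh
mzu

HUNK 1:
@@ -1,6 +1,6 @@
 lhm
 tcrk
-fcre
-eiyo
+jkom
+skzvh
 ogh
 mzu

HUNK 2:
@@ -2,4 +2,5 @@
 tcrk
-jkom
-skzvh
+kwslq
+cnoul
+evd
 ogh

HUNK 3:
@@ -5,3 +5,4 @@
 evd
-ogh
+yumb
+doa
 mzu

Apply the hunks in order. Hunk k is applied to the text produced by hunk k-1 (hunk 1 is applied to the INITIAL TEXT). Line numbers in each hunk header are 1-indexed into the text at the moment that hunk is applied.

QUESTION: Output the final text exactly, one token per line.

Hunk 1: at line 1 remove [fcre,eiyo] add [jkom,skzvh] -> 6 lines: lhm tcrk jkom skzvh ogh mzu
Hunk 2: at line 2 remove [jkom,skzvh] add [kwslq,cnoul,evd] -> 7 lines: lhm tcrk kwslq cnoul evd ogh mzu
Hunk 3: at line 5 remove [ogh] add [yumb,doa] -> 8 lines: lhm tcrk kwslq cnoul evd yumb doa mzu

Answer: lhm
tcrk
kwslq
cnoul
evd
yumb
doa
mzu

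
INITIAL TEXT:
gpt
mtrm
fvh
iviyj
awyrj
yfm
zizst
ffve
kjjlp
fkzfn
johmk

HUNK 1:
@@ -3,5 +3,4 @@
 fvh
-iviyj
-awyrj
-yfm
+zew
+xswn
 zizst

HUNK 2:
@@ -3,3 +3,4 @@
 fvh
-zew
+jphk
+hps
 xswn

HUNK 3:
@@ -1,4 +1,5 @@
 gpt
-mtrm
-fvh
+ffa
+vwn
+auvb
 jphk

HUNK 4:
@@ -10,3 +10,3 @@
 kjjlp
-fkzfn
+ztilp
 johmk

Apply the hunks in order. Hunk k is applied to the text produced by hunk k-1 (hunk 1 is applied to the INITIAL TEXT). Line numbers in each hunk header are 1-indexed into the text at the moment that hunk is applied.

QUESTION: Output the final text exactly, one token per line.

Answer: gpt
ffa
vwn
auvb
jphk
hps
xswn
zizst
ffve
kjjlp
ztilp
johmk

Derivation:
Hunk 1: at line 3 remove [iviyj,awyrj,yfm] add [zew,xswn] -> 10 lines: gpt mtrm fvh zew xswn zizst ffve kjjlp fkzfn johmk
Hunk 2: at line 3 remove [zew] add [jphk,hps] -> 11 lines: gpt mtrm fvh jphk hps xswn zizst ffve kjjlp fkzfn johmk
Hunk 3: at line 1 remove [mtrm,fvh] add [ffa,vwn,auvb] -> 12 lines: gpt ffa vwn auvb jphk hps xswn zizst ffve kjjlp fkzfn johmk
Hunk 4: at line 10 remove [fkzfn] add [ztilp] -> 12 lines: gpt ffa vwn auvb jphk hps xswn zizst ffve kjjlp ztilp johmk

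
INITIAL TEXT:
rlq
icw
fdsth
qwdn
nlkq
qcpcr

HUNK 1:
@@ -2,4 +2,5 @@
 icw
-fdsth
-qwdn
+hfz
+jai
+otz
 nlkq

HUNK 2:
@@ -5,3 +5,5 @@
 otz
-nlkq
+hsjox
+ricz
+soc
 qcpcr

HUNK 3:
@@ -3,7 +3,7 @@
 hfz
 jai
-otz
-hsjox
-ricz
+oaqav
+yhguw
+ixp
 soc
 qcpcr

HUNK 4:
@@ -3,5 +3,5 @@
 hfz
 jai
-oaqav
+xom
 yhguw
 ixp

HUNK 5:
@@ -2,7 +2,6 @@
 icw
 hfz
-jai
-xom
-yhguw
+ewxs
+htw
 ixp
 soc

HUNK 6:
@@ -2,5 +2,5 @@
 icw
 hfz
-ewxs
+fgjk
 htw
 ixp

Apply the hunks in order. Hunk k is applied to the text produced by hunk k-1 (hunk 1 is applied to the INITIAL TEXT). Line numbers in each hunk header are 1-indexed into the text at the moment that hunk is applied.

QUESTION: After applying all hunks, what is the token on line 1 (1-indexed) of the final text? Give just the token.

Hunk 1: at line 2 remove [fdsth,qwdn] add [hfz,jai,otz] -> 7 lines: rlq icw hfz jai otz nlkq qcpcr
Hunk 2: at line 5 remove [nlkq] add [hsjox,ricz,soc] -> 9 lines: rlq icw hfz jai otz hsjox ricz soc qcpcr
Hunk 3: at line 3 remove [otz,hsjox,ricz] add [oaqav,yhguw,ixp] -> 9 lines: rlq icw hfz jai oaqav yhguw ixp soc qcpcr
Hunk 4: at line 3 remove [oaqav] add [xom] -> 9 lines: rlq icw hfz jai xom yhguw ixp soc qcpcr
Hunk 5: at line 2 remove [jai,xom,yhguw] add [ewxs,htw] -> 8 lines: rlq icw hfz ewxs htw ixp soc qcpcr
Hunk 6: at line 2 remove [ewxs] add [fgjk] -> 8 lines: rlq icw hfz fgjk htw ixp soc qcpcr
Final line 1: rlq

Answer: rlq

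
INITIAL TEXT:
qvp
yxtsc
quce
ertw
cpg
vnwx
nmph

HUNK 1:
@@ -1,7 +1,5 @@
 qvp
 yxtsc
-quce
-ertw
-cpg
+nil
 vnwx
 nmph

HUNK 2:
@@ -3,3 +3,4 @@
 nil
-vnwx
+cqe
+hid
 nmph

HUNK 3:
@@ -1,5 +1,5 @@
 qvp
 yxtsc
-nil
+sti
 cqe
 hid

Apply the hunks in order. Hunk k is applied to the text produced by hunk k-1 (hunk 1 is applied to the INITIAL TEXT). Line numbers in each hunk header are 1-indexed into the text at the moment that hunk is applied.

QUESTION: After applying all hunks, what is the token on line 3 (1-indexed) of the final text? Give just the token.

Hunk 1: at line 1 remove [quce,ertw,cpg] add [nil] -> 5 lines: qvp yxtsc nil vnwx nmph
Hunk 2: at line 3 remove [vnwx] add [cqe,hid] -> 6 lines: qvp yxtsc nil cqe hid nmph
Hunk 3: at line 1 remove [nil] add [sti] -> 6 lines: qvp yxtsc sti cqe hid nmph
Final line 3: sti

Answer: sti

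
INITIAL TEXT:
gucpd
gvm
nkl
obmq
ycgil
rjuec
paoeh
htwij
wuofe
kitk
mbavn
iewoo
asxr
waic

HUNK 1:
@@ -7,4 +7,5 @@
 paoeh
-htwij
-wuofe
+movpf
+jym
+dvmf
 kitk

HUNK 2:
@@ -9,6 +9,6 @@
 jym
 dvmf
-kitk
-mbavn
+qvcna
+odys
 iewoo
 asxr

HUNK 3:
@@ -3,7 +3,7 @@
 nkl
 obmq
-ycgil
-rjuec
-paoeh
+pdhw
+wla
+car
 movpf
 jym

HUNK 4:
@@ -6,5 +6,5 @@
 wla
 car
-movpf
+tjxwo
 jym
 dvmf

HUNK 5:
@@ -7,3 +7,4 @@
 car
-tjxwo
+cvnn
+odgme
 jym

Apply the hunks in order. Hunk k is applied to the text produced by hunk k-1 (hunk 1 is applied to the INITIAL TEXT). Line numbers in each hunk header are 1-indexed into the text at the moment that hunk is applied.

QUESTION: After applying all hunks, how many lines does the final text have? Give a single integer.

Hunk 1: at line 7 remove [htwij,wuofe] add [movpf,jym,dvmf] -> 15 lines: gucpd gvm nkl obmq ycgil rjuec paoeh movpf jym dvmf kitk mbavn iewoo asxr waic
Hunk 2: at line 9 remove [kitk,mbavn] add [qvcna,odys] -> 15 lines: gucpd gvm nkl obmq ycgil rjuec paoeh movpf jym dvmf qvcna odys iewoo asxr waic
Hunk 3: at line 3 remove [ycgil,rjuec,paoeh] add [pdhw,wla,car] -> 15 lines: gucpd gvm nkl obmq pdhw wla car movpf jym dvmf qvcna odys iewoo asxr waic
Hunk 4: at line 6 remove [movpf] add [tjxwo] -> 15 lines: gucpd gvm nkl obmq pdhw wla car tjxwo jym dvmf qvcna odys iewoo asxr waic
Hunk 5: at line 7 remove [tjxwo] add [cvnn,odgme] -> 16 lines: gucpd gvm nkl obmq pdhw wla car cvnn odgme jym dvmf qvcna odys iewoo asxr waic
Final line count: 16

Answer: 16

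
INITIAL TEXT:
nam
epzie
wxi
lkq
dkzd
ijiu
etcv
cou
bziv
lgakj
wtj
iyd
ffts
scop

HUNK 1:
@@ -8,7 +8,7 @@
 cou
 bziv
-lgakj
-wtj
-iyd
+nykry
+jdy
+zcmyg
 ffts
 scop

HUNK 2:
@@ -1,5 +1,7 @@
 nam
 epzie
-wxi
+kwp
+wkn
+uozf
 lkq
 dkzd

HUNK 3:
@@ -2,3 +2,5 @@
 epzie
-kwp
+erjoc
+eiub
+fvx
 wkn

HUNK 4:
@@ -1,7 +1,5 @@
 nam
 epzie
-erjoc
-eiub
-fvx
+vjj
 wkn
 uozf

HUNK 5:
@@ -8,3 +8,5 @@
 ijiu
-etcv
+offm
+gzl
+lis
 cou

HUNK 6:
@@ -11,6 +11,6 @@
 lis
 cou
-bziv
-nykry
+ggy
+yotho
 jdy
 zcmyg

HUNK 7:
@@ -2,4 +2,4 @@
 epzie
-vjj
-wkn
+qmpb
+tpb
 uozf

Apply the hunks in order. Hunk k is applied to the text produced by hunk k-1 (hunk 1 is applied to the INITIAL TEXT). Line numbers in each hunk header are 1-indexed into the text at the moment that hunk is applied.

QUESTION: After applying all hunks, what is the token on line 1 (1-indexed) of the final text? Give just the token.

Answer: nam

Derivation:
Hunk 1: at line 8 remove [lgakj,wtj,iyd] add [nykry,jdy,zcmyg] -> 14 lines: nam epzie wxi lkq dkzd ijiu etcv cou bziv nykry jdy zcmyg ffts scop
Hunk 2: at line 1 remove [wxi] add [kwp,wkn,uozf] -> 16 lines: nam epzie kwp wkn uozf lkq dkzd ijiu etcv cou bziv nykry jdy zcmyg ffts scop
Hunk 3: at line 2 remove [kwp] add [erjoc,eiub,fvx] -> 18 lines: nam epzie erjoc eiub fvx wkn uozf lkq dkzd ijiu etcv cou bziv nykry jdy zcmyg ffts scop
Hunk 4: at line 1 remove [erjoc,eiub,fvx] add [vjj] -> 16 lines: nam epzie vjj wkn uozf lkq dkzd ijiu etcv cou bziv nykry jdy zcmyg ffts scop
Hunk 5: at line 8 remove [etcv] add [offm,gzl,lis] -> 18 lines: nam epzie vjj wkn uozf lkq dkzd ijiu offm gzl lis cou bziv nykry jdy zcmyg ffts scop
Hunk 6: at line 11 remove [bziv,nykry] add [ggy,yotho] -> 18 lines: nam epzie vjj wkn uozf lkq dkzd ijiu offm gzl lis cou ggy yotho jdy zcmyg ffts scop
Hunk 7: at line 2 remove [vjj,wkn] add [qmpb,tpb] -> 18 lines: nam epzie qmpb tpb uozf lkq dkzd ijiu offm gzl lis cou ggy yotho jdy zcmyg ffts scop
Final line 1: nam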